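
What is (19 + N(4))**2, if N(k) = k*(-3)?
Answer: 49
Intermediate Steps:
N(k) = -3*k
(19 + N(4))**2 = (19 - 3*4)**2 = (19 - 12)**2 = 7**2 = 49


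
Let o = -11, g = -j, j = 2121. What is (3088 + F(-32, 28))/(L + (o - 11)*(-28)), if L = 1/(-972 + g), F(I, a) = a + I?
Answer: 9538812/1905287 ≈ 5.0065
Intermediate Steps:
g = -2121 (g = -1*2121 = -2121)
F(I, a) = I + a
L = -1/3093 (L = 1/(-972 - 2121) = 1/(-3093) = -1/3093 ≈ -0.00032331)
(3088 + F(-32, 28))/(L + (o - 11)*(-28)) = (3088 + (-32 + 28))/(-1/3093 + (-11 - 11)*(-28)) = (3088 - 4)/(-1/3093 - 22*(-28)) = 3084/(-1/3093 + 616) = 3084/(1905287/3093) = 3084*(3093/1905287) = 9538812/1905287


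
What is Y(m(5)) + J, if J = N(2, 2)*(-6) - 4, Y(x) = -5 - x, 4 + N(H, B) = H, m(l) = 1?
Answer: 2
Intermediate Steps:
N(H, B) = -4 + H
J = 8 (J = (-4 + 2)*(-6) - 4 = -2*(-6) - 4 = 12 - 4 = 8)
Y(m(5)) + J = (-5 - 1*1) + 8 = (-5 - 1) + 8 = -6 + 8 = 2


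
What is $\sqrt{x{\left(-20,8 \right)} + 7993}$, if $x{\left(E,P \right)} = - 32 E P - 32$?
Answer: $\sqrt{13081} \approx 114.37$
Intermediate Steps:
$x{\left(E,P \right)} = -32 - 32 E P$ ($x{\left(E,P \right)} = - 32 E P - 32 = -32 - 32 E P$)
$\sqrt{x{\left(-20,8 \right)} + 7993} = \sqrt{\left(-32 - \left(-640\right) 8\right) + 7993} = \sqrt{\left(-32 + 5120\right) + 7993} = \sqrt{5088 + 7993} = \sqrt{13081}$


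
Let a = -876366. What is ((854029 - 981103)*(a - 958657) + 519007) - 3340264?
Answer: 233180891445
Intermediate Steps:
((854029 - 981103)*(a - 958657) + 519007) - 3340264 = ((854029 - 981103)*(-876366 - 958657) + 519007) - 3340264 = (-127074*(-1835023) + 519007) - 3340264 = (233183712702 + 519007) - 3340264 = 233184231709 - 3340264 = 233180891445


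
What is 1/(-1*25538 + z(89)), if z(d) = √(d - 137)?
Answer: -12769/326094746 - I*√3/163047373 ≈ -3.9157e-5 - 1.0623e-8*I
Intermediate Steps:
z(d) = √(-137 + d)
1/(-1*25538 + z(89)) = 1/(-1*25538 + √(-137 + 89)) = 1/(-25538 + √(-48)) = 1/(-25538 + 4*I*√3)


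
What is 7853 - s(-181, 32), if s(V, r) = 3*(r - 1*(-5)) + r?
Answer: 7710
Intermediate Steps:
s(V, r) = 15 + 4*r (s(V, r) = 3*(r + 5) + r = 3*(5 + r) + r = (15 + 3*r) + r = 15 + 4*r)
7853 - s(-181, 32) = 7853 - (15 + 4*32) = 7853 - (15 + 128) = 7853 - 1*143 = 7853 - 143 = 7710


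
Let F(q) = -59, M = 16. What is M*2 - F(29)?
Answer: 91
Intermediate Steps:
M*2 - F(29) = 16*2 - 1*(-59) = 32 + 59 = 91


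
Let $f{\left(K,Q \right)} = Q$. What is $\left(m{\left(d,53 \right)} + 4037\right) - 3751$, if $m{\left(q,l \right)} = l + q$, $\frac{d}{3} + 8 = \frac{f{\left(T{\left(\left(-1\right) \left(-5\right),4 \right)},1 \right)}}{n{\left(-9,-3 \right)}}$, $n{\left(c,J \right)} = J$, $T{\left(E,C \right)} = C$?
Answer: $314$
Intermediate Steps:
$d = -25$ ($d = -24 + 3 \cdot 1 \frac{1}{-3} = -24 + 3 \cdot 1 \left(- \frac{1}{3}\right) = -24 + 3 \left(- \frac{1}{3}\right) = -24 - 1 = -25$)
$\left(m{\left(d,53 \right)} + 4037\right) - 3751 = \left(\left(53 - 25\right) + 4037\right) - 3751 = \left(28 + 4037\right) - 3751 = 4065 - 3751 = 314$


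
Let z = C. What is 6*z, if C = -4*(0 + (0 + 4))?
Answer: -96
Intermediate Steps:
C = -16 (C = -4*(0 + 4) = -4*4 = -16)
z = -16
6*z = 6*(-16) = -96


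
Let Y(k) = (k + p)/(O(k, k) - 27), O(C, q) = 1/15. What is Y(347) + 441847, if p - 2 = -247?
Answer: 89252329/202 ≈ 4.4184e+5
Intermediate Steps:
p = -245 (p = 2 - 247 = -245)
O(C, q) = 1/15
Y(k) = 3675/404 - 15*k/404 (Y(k) = (k - 245)/(1/15 - 27) = (-245 + k)/(-404/15) = (-245 + k)*(-15/404) = 3675/404 - 15*k/404)
Y(347) + 441847 = (3675/404 - 15/404*347) + 441847 = (3675/404 - 5205/404) + 441847 = -765/202 + 441847 = 89252329/202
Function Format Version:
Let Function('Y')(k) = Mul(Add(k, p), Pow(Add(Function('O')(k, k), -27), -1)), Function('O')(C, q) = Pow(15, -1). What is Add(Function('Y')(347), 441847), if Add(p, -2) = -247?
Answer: Rational(89252329, 202) ≈ 4.4184e+5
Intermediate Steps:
p = -245 (p = Add(2, -247) = -245)
Function('O')(C, q) = Rational(1, 15)
Function('Y')(k) = Add(Rational(3675, 404), Mul(Rational(-15, 404), k)) (Function('Y')(k) = Mul(Add(k, -245), Pow(Add(Rational(1, 15), -27), -1)) = Mul(Add(-245, k), Pow(Rational(-404, 15), -1)) = Mul(Add(-245, k), Rational(-15, 404)) = Add(Rational(3675, 404), Mul(Rational(-15, 404), k)))
Add(Function('Y')(347), 441847) = Add(Add(Rational(3675, 404), Mul(Rational(-15, 404), 347)), 441847) = Add(Add(Rational(3675, 404), Rational(-5205, 404)), 441847) = Add(Rational(-765, 202), 441847) = Rational(89252329, 202)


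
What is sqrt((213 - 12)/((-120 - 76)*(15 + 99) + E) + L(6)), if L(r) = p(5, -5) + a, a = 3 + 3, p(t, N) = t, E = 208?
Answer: sqrt(1346394530)/11068 ≈ 3.3153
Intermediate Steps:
a = 6
L(r) = 11 (L(r) = 5 + 6 = 11)
sqrt((213 - 12)/((-120 - 76)*(15 + 99) + E) + L(6)) = sqrt((213 - 12)/((-120 - 76)*(15 + 99) + 208) + 11) = sqrt(201/(-196*114 + 208) + 11) = sqrt(201/(-22344 + 208) + 11) = sqrt(201/(-22136) + 11) = sqrt(201*(-1/22136) + 11) = sqrt(-201/22136 + 11) = sqrt(243295/22136) = sqrt(1346394530)/11068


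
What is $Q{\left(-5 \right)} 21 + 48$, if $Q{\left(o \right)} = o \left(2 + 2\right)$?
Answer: $-372$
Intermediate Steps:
$Q{\left(o \right)} = 4 o$ ($Q{\left(o \right)} = o 4 = 4 o$)
$Q{\left(-5 \right)} 21 + 48 = 4 \left(-5\right) 21 + 48 = \left(-20\right) 21 + 48 = -420 + 48 = -372$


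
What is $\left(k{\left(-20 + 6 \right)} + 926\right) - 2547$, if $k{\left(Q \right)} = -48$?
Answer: $-1669$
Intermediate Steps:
$\left(k{\left(-20 + 6 \right)} + 926\right) - 2547 = \left(-48 + 926\right) - 2547 = 878 - 2547 = -1669$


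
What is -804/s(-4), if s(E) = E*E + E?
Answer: -67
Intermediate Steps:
s(E) = E + E² (s(E) = E² + E = E + E²)
-804/s(-4) = -804*(-1/(4*(1 - 4))) = -804/((-4*(-3))) = -804/12 = -804*1/12 = -67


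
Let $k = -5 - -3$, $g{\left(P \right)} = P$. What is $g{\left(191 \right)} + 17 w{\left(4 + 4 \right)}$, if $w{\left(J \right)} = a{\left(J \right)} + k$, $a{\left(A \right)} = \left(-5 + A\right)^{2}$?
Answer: $310$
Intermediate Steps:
$k = -2$ ($k = -5 + 3 = -2$)
$w{\left(J \right)} = -2 + \left(-5 + J\right)^{2}$ ($w{\left(J \right)} = \left(-5 + J\right)^{2} - 2 = -2 + \left(-5 + J\right)^{2}$)
$g{\left(191 \right)} + 17 w{\left(4 + 4 \right)} = 191 + 17 \left(-2 + \left(-5 + \left(4 + 4\right)\right)^{2}\right) = 191 + 17 \left(-2 + \left(-5 + 8\right)^{2}\right) = 191 + 17 \left(-2 + 3^{2}\right) = 191 + 17 \left(-2 + 9\right) = 191 + 17 \cdot 7 = 191 + 119 = 310$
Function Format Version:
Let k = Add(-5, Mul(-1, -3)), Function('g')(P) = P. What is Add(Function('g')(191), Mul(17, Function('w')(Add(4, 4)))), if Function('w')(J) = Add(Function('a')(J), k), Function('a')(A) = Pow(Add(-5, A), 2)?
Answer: 310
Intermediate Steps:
k = -2 (k = Add(-5, 3) = -2)
Function('w')(J) = Add(-2, Pow(Add(-5, J), 2)) (Function('w')(J) = Add(Pow(Add(-5, J), 2), -2) = Add(-2, Pow(Add(-5, J), 2)))
Add(Function('g')(191), Mul(17, Function('w')(Add(4, 4)))) = Add(191, Mul(17, Add(-2, Pow(Add(-5, Add(4, 4)), 2)))) = Add(191, Mul(17, Add(-2, Pow(Add(-5, 8), 2)))) = Add(191, Mul(17, Add(-2, Pow(3, 2)))) = Add(191, Mul(17, Add(-2, 9))) = Add(191, Mul(17, 7)) = Add(191, 119) = 310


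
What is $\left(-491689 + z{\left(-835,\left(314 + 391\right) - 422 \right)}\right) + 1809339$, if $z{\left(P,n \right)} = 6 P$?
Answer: $1312640$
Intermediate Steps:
$\left(-491689 + z{\left(-835,\left(314 + 391\right) - 422 \right)}\right) + 1809339 = \left(-491689 + 6 \left(-835\right)\right) + 1809339 = \left(-491689 - 5010\right) + 1809339 = -496699 + 1809339 = 1312640$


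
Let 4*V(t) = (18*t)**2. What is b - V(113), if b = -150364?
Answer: -1184653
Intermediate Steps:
V(t) = 81*t**2 (V(t) = (18*t)**2/4 = (324*t**2)/4 = 81*t**2)
b - V(113) = -150364 - 81*113**2 = -150364 - 81*12769 = -150364 - 1*1034289 = -150364 - 1034289 = -1184653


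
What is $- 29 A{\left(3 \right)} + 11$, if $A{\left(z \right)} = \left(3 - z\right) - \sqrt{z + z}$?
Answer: $11 + 29 \sqrt{6} \approx 82.035$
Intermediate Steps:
$A{\left(z \right)} = 3 - z - \sqrt{2} \sqrt{z}$ ($A{\left(z \right)} = \left(3 - z\right) - \sqrt{2 z} = \left(3 - z\right) - \sqrt{2} \sqrt{z} = 3 - z - \sqrt{2} \sqrt{z}$)
$- 29 A{\left(3 \right)} + 11 = - 29 \left(3 - 3 - \sqrt{2} \sqrt{3}\right) + 11 = - 29 \left(3 - 3 - \sqrt{6}\right) + 11 = - 29 \left(- \sqrt{6}\right) + 11 = 29 \sqrt{6} + 11 = 11 + 29 \sqrt{6}$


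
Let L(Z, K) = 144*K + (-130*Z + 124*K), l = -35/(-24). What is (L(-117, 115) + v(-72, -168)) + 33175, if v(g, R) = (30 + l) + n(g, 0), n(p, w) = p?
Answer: 1899947/24 ≈ 79165.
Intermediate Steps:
l = 35/24 (l = -35*(-1/24) = 35/24 ≈ 1.4583)
L(Z, K) = -130*Z + 268*K
v(g, R) = 755/24 + g (v(g, R) = (30 + 35/24) + g = 755/24 + g)
(L(-117, 115) + v(-72, -168)) + 33175 = ((-130*(-117) + 268*115) + (755/24 - 72)) + 33175 = ((15210 + 30820) - 973/24) + 33175 = (46030 - 973/24) + 33175 = 1103747/24 + 33175 = 1899947/24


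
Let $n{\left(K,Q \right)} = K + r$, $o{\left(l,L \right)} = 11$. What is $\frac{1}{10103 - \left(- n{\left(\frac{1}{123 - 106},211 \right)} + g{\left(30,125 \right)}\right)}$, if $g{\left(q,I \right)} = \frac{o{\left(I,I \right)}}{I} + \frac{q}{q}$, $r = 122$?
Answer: $\frac{2125}{21725938} \approx 9.7809 \cdot 10^{-5}$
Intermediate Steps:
$n{\left(K,Q \right)} = 122 + K$ ($n{\left(K,Q \right)} = K + 122 = 122 + K$)
$g{\left(q,I \right)} = 1 + \frac{11}{I}$ ($g{\left(q,I \right)} = \frac{11}{I} + \frac{q}{q} = \frac{11}{I} + 1 = 1 + \frac{11}{I}$)
$\frac{1}{10103 - \left(- n{\left(\frac{1}{123 - 106},211 \right)} + g{\left(30,125 \right)}\right)} = \frac{1}{10103 - \left(-122 - \frac{1}{123 - 106} + \frac{11 + 125}{125}\right)} = \frac{1}{10103 - \left(-122 - \frac{1}{17} + \frac{136}{125}\right)} = \frac{1}{10103 + \left(\left(122 + \frac{1}{17}\right) - \frac{136}{125}\right)} = \frac{1}{10103 + \left(\frac{2075}{17} - \frac{136}{125}\right)} = \frac{1}{10103 + \frac{257063}{2125}} = \frac{1}{\frac{21725938}{2125}} = \frac{2125}{21725938}$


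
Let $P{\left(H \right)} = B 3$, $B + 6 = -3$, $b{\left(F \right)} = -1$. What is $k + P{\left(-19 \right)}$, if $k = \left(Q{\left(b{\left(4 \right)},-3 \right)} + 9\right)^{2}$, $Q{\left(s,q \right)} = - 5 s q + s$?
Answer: $22$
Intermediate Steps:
$B = -9$ ($B = -6 - 3 = -9$)
$Q{\left(s,q \right)} = s - 5 q s$ ($Q{\left(s,q \right)} = - 5 q s + s = s - 5 q s$)
$P{\left(H \right)} = -27$ ($P{\left(H \right)} = \left(-9\right) 3 = -27$)
$k = 49$ ($k = \left(- (1 - -15) + 9\right)^{2} = \left(- (1 + 15) + 9\right)^{2} = \left(\left(-1\right) 16 + 9\right)^{2} = \left(-16 + 9\right)^{2} = \left(-7\right)^{2} = 49$)
$k + P{\left(-19 \right)} = 49 - 27 = 22$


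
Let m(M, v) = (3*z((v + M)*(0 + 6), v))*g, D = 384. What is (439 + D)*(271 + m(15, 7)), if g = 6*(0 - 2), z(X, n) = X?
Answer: -3687863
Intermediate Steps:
g = -12 (g = 6*(-2) = -12)
m(M, v) = -216*M - 216*v (m(M, v) = (3*((v + M)*(0 + 6)))*(-12) = (3*((M + v)*6))*(-12) = (3*(6*M + 6*v))*(-12) = (18*M + 18*v)*(-12) = -216*M - 216*v)
(439 + D)*(271 + m(15, 7)) = (439 + 384)*(271 + (-216*15 - 216*7)) = 823*(271 + (-3240 - 1512)) = 823*(271 - 4752) = 823*(-4481) = -3687863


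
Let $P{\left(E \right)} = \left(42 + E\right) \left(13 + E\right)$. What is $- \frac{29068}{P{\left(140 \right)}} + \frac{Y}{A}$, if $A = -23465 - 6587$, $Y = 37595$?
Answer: $- \frac{73862381}{32185692} \approx -2.2949$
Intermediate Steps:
$P{\left(E \right)} = \left(13 + E\right) \left(42 + E\right)$
$A = -30052$ ($A = -23465 - 6587 = -30052$)
$- \frac{29068}{P{\left(140 \right)}} + \frac{Y}{A} = - \frac{29068}{546 + 140^{2} + 55 \cdot 140} + \frac{37595}{-30052} = - \frac{29068}{546 + 19600 + 7700} + 37595 \left(- \frac{1}{30052}\right) = - \frac{29068}{27846} - \frac{37595}{30052} = \left(-29068\right) \frac{1}{27846} - \frac{37595}{30052} = - \frac{1118}{1071} - \frac{37595}{30052} = - \frac{73862381}{32185692}$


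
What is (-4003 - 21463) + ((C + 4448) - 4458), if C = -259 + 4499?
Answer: -21236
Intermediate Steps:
C = 4240
(-4003 - 21463) + ((C + 4448) - 4458) = (-4003 - 21463) + ((4240 + 4448) - 4458) = -25466 + (8688 - 4458) = -25466 + 4230 = -21236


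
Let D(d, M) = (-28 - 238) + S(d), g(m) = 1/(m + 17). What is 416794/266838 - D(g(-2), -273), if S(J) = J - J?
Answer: 35697851/133419 ≈ 267.56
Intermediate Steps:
S(J) = 0
g(m) = 1/(17 + m)
D(d, M) = -266 (D(d, M) = (-28 - 238) + 0 = -266 + 0 = -266)
416794/266838 - D(g(-2), -273) = 416794/266838 - 1*(-266) = 416794*(1/266838) + 266 = 208397/133419 + 266 = 35697851/133419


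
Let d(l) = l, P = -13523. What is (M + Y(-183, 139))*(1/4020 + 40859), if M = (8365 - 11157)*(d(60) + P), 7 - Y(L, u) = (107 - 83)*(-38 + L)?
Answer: 6174935236286267/4020 ≈ 1.5361e+12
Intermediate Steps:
Y(L, u) = 919 - 24*L (Y(L, u) = 7 - (107 - 83)*(-38 + L) = 7 - 24*(-38 + L) = 7 - (-912 + 24*L) = 7 + (912 - 24*L) = 919 - 24*L)
M = 37588696 (M = (8365 - 11157)*(60 - 13523) = -2792*(-13463) = 37588696)
(M + Y(-183, 139))*(1/4020 + 40859) = (37588696 + (919 - 24*(-183)))*(1/4020 + 40859) = (37588696 + (919 + 4392))*(1/4020 + 40859) = (37588696 + 5311)*(164253181/4020) = 37594007*(164253181/4020) = 6174935236286267/4020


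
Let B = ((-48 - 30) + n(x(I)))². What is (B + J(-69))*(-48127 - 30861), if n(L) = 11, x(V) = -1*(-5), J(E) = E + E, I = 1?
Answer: -343676788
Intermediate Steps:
J(E) = 2*E
x(V) = 5
B = 4489 (B = ((-48 - 30) + 11)² = (-78 + 11)² = (-67)² = 4489)
(B + J(-69))*(-48127 - 30861) = (4489 + 2*(-69))*(-48127 - 30861) = (4489 - 138)*(-78988) = 4351*(-78988) = -343676788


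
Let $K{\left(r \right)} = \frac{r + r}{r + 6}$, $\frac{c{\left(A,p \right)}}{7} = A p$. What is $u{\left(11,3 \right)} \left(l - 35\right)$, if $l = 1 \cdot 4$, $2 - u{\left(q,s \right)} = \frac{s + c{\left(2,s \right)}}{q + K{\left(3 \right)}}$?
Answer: $\frac{403}{7} \approx 57.571$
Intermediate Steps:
$c{\left(A,p \right)} = 7 A p$
$K{\left(r \right)} = \frac{2 r}{6 + r}$
$u{\left(q,s \right)} = 2 - \frac{15 s}{\frac{2}{3} + q}$ ($u{\left(q,s \right)} = 2 - \frac{s + 7 \cdot 2 s}{q + 2 \cdot 3 \frac{1}{6 + 3}} = 2 - \frac{s + 14 s}{q + 2 \cdot 3 \cdot \frac{1}{9}} = 2 - \frac{15 s}{q + 2 \cdot 3 \cdot \frac{1}{9}} = 2 - \frac{15 s}{q + \frac{2}{3}} = 2 - \frac{15 s}{\frac{2}{3} + q}$)
$l = 4$
$u{\left(11,3 \right)} \left(l - 35\right) = \frac{4 - 135 + 6 \cdot 11}{2 + 3 \cdot 11} \left(4 - 35\right) = \frac{4 - 135 + 66}{2 + 33} \left(-31\right) = \frac{1}{35} \left(-65\right) \left(-31\right) = \left(- \frac{13}{7}\right) \left(-31\right) = \frac{403}{7}$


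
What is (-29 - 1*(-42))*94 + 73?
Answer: 1295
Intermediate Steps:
(-29 - 1*(-42))*94 + 73 = (-29 + 42)*94 + 73 = 13*94 + 73 = 1222 + 73 = 1295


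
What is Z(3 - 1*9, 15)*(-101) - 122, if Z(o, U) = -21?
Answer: 1999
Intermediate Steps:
Z(3 - 1*9, 15)*(-101) - 122 = -21*(-101) - 122 = 2121 - 122 = 1999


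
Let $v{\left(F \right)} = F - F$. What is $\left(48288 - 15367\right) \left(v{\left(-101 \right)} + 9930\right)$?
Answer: $326905530$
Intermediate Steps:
$v{\left(F \right)} = 0$
$\left(48288 - 15367\right) \left(v{\left(-101 \right)} + 9930\right) = \left(48288 - 15367\right) \left(0 + 9930\right) = 32921 \cdot 9930 = 326905530$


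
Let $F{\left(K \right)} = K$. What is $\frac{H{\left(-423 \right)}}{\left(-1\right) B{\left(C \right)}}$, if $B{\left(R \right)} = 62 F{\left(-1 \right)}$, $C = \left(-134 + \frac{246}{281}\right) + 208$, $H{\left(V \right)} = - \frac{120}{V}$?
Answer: $\frac{20}{4371} \approx 0.0045756$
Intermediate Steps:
$C = \frac{21040}{281}$ ($C = \left(-134 + 246 \cdot \frac{1}{281}\right) + 208 = \left(-134 + \frac{246}{281}\right) + 208 = - \frac{37408}{281} + 208 = \frac{21040}{281} \approx 74.875$)
$B{\left(R \right)} = -62$ ($B{\left(R \right)} = 62 \left(-1\right) = -62$)
$\frac{H{\left(-423 \right)}}{\left(-1\right) B{\left(C \right)}} = \frac{\left(-120\right) \frac{1}{-423}}{\left(-1\right) \left(-62\right)} = \frac{\left(-120\right) \left(- \frac{1}{423}\right)}{62} = \frac{40}{141} \cdot \frac{1}{62} = \frac{20}{4371}$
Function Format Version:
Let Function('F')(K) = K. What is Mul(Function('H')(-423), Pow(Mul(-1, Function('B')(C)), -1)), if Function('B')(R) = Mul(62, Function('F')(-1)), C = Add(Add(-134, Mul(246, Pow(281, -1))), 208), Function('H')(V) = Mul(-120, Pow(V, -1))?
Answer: Rational(20, 4371) ≈ 0.0045756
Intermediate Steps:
C = Rational(21040, 281) (C = Add(Add(-134, Mul(246, Rational(1, 281))), 208) = Add(Add(-134, Rational(246, 281)), 208) = Add(Rational(-37408, 281), 208) = Rational(21040, 281) ≈ 74.875)
Function('B')(R) = -62 (Function('B')(R) = Mul(62, -1) = -62)
Mul(Function('H')(-423), Pow(Mul(-1, Function('B')(C)), -1)) = Mul(Mul(-120, Pow(-423, -1)), Pow(Mul(-1, -62), -1)) = Mul(Mul(-120, Rational(-1, 423)), Pow(62, -1)) = Mul(Rational(40, 141), Rational(1, 62)) = Rational(20, 4371)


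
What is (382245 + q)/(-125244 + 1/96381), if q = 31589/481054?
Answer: -17722588187913039/5806871125869002 ≈ -3.0520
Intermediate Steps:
q = 31589/481054 (q = 31589*(1/481054) = 31589/481054 ≈ 0.065666)
(382245 + q)/(-125244 + 1/96381) = (382245 + 31589/481054)/(-125244 + 1/96381) = 183880517819/(481054*(-125244 + 1/96381)) = 183880517819/(481054*(-12071141963/96381)) = (183880517819/481054)*(-96381/12071141963) = -17722588187913039/5806871125869002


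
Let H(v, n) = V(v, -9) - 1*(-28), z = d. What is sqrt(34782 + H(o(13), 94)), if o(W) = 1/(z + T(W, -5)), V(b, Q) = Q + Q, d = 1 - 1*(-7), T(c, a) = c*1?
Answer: 2*sqrt(8698) ≈ 186.53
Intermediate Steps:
T(c, a) = c
d = 8 (d = 1 + 7 = 8)
z = 8
V(b, Q) = 2*Q
o(W) = 1/(8 + W)
H(v, n) = 10 (H(v, n) = 2*(-9) - 1*(-28) = -18 + 28 = 10)
sqrt(34782 + H(o(13), 94)) = sqrt(34782 + 10) = sqrt(34792) = 2*sqrt(8698)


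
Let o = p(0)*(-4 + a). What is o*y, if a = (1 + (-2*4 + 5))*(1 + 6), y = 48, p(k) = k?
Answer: 0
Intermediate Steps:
a = -14 (a = (1 + (-8 + 5))*7 = (1 - 3)*7 = -2*7 = -14)
o = 0 (o = 0*(-4 - 14) = 0*(-18) = 0)
o*y = 0*48 = 0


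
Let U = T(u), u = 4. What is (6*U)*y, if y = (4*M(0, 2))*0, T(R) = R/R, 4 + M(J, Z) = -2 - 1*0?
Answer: 0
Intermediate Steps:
M(J, Z) = -6 (M(J, Z) = -4 + (-2 - 1*0) = -4 + (-2 + 0) = -4 - 2 = -6)
T(R) = 1
U = 1
y = 0 (y = (4*(-6))*0 = -24*0 = 0)
(6*U)*y = (6*1)*0 = 6*0 = 0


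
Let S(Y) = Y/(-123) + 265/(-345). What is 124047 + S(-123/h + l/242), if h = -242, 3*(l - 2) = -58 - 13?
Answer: 127386421274/1026927 ≈ 1.2405e+5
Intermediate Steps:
l = -65/3 (l = 2 + (-58 - 13)/3 = 2 + (⅓)*(-71) = 2 - 71/3 = -65/3 ≈ -21.667)
S(Y) = -53/69 - Y/123 (S(Y) = Y*(-1/123) + 265*(-1/345) = -Y/123 - 53/69 = -53/69 - Y/123)
124047 + S(-123/h + l/242) = 124047 + (-53/69 - (-123/(-242) - 65/3/242)/123) = 124047 + (-53/69 - (-123*(-1/242) - 65/3*1/242)/123) = 124047 + (-53/69 - (123/242 - 65/726)/123) = 124047 + (-53/69 - 1/123*152/363) = 124047 + (-53/69 - 152/44649) = 124047 - 792295/1026927 = 127386421274/1026927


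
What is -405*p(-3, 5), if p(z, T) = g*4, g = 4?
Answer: -6480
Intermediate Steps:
p(z, T) = 16 (p(z, T) = 4*4 = 16)
-405*p(-3, 5) = -405*16 = -6480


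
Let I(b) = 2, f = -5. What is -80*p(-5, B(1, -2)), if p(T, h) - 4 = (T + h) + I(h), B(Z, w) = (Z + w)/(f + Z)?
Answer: -100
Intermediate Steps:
B(Z, w) = (Z + w)/(-5 + Z)
p(T, h) = 6 + T + h (p(T, h) = 4 + ((T + h) + 2) = 4 + (2 + T + h) = 6 + T + h)
-80*p(-5, B(1, -2)) = -80*(6 - 5 + (1 - 2)/(-5 + 1)) = -80*(6 - 5 - 1/(-4)) = -80*(6 - 5 - 1/4*(-1)) = -80*(6 - 5 + 1/4) = -80*5/4 = -100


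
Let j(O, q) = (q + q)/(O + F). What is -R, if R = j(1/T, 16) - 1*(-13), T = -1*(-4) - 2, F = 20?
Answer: -597/41 ≈ -14.561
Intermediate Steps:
T = 2 (T = 4 - 2 = 2)
j(O, q) = 2*q/(20 + O) (j(O, q) = (q + q)/(O + 20) = (2*q)/(20 + O) = 2*q/(20 + O))
R = 597/41 (R = 2*16/(20 + 1/2) - 1*(-13) = 2*16/(20 + 1/2) + 13 = 2*16/(41/2) + 13 = 2*16*(2/41) + 13 = 64/41 + 13 = 597/41 ≈ 14.561)
-R = -1*597/41 = -597/41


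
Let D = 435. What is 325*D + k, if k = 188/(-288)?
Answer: 10178953/72 ≈ 1.4137e+5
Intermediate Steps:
k = -47/72 (k = 188*(-1/288) = -47/72 ≈ -0.65278)
325*D + k = 325*435 - 47/72 = 141375 - 47/72 = 10178953/72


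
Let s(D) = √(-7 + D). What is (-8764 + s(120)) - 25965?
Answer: -34729 + √113 ≈ -34718.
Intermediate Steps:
(-8764 + s(120)) - 25965 = (-8764 + √(-7 + 120)) - 25965 = (-8764 + √113) - 25965 = -34729 + √113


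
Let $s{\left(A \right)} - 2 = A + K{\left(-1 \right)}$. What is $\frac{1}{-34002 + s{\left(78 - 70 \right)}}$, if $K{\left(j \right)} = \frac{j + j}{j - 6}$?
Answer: $- \frac{7}{237942} \approx -2.9419 \cdot 10^{-5}$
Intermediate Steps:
$K{\left(j \right)} = \frac{2 j}{-6 + j}$
$s{\left(A \right)} = \frac{16}{7} + A$ ($s{\left(A \right)} = 2 + \left(A + 2 \left(-1\right) \frac{1}{-6 - 1}\right) = 2 + \left(A + 2 \left(-1\right) \frac{1}{-7}\right) = 2 + \left(A + 2 \left(-1\right) \left(- \frac{1}{7}\right)\right) = 2 + \left(A + \frac{2}{7}\right) = 2 + \left(\frac{2}{7} + A\right) = \frac{16}{7} + A$)
$\frac{1}{-34002 + s{\left(78 - 70 \right)}} = \frac{1}{-34002 + \left(\frac{16}{7} + \left(78 - 70\right)\right)} = \frac{1}{-34002 + \left(\frac{16}{7} + 8\right)} = \frac{1}{-34002 + \frac{72}{7}} = \frac{1}{- \frac{237942}{7}} = - \frac{7}{237942}$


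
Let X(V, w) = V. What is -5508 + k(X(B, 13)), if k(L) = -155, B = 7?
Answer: -5663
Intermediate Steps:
-5508 + k(X(B, 13)) = -5508 - 155 = -5663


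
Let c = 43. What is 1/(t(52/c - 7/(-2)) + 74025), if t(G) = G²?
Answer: 7396/547652925 ≈ 1.3505e-5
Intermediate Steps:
1/(t(52/c - 7/(-2)) + 74025) = 1/((52/43 - 7/(-2))² + 74025) = 1/((52*(1/43) - 7*(-½))² + 74025) = 1/((52/43 + 7/2)² + 74025) = 1/((405/86)² + 74025) = 1/(164025/7396 + 74025) = 1/(547652925/7396) = 7396/547652925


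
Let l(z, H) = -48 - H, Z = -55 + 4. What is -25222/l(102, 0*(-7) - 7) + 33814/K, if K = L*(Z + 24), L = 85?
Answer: 56498116/94095 ≈ 600.44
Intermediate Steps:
Z = -51
K = -2295 (K = 85*(-51 + 24) = 85*(-27) = -2295)
-25222/l(102, 0*(-7) - 7) + 33814/K = -25222/(-48 - (0*(-7) - 7)) + 33814/(-2295) = -25222/(-48 - (0 - 7)) + 33814*(-1/2295) = -25222/(-48 - 1*(-7)) - 33814/2295 = -25222/(-48 + 7) - 33814/2295 = -25222/(-41) - 33814/2295 = -25222*(-1/41) - 33814/2295 = 25222/41 - 33814/2295 = 56498116/94095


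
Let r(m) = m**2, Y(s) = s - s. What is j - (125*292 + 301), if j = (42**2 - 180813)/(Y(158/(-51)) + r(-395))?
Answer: -5742055074/156025 ≈ -36802.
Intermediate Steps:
Y(s) = 0
j = -179049/156025 (j = (42**2 - 180813)/(0 + (-395)**2) = (1764 - 180813)/(0 + 156025) = -179049/156025 ≈ -1.1476)
j - (125*292 + 301) = -179049/156025 - (125*292 + 301) = -179049/156025 - (36500 + 301) = -179049/156025 - 1*36801 = -179049/156025 - 36801 = -5742055074/156025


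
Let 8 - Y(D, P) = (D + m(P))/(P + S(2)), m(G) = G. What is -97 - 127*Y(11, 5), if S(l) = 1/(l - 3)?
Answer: -605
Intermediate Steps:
S(l) = 1/(-3 + l)
Y(D, P) = 8 - (D + P)/(-1 + P) (Y(D, P) = 8 - (D + P)/(P + 1/(-3 + 2)) = 8 - (D + P)/(P + 1/(-1)) = 8 - (D + P)/(P - 1) = 8 - (D + P)/(-1 + P))
-97 - 127*Y(11, 5) = -97 - 127*(-8 - 1*11 + 7*5)/(-1 + 5) = -97 - 127*(-8 - 11 + 35)/4 = -97 - 127*16/4 = -97 - 127*4 = -97 - 508 = -605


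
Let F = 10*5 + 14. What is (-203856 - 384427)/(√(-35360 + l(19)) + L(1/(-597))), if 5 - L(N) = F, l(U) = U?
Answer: 588283/658 + 588283*I*√35341/38822 ≈ 894.05 + 2848.7*I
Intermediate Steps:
F = 64 (F = 50 + 14 = 64)
L(N) = -59 (L(N) = 5 - 1*64 = 5 - 64 = -59)
(-203856 - 384427)/(√(-35360 + l(19)) + L(1/(-597))) = (-203856 - 384427)/(√(-35360 + 19) - 59) = -588283/(√(-35341) - 59) = -588283/(I*√35341 - 59) = -588283/(-59 + I*√35341)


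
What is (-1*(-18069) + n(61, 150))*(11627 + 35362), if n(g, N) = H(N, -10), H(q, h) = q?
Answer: 856092591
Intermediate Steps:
n(g, N) = N
(-1*(-18069) + n(61, 150))*(11627 + 35362) = (-1*(-18069) + 150)*(11627 + 35362) = (18069 + 150)*46989 = 18219*46989 = 856092591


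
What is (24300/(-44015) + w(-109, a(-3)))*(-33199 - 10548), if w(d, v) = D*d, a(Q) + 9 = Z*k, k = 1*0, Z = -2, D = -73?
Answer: -3064066609417/8803 ≈ -3.4807e+8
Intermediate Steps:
k = 0
a(Q) = -9 (a(Q) = -9 - 2*0 = -9 + 0 = -9)
w(d, v) = -73*d
(24300/(-44015) + w(-109, a(-3)))*(-33199 - 10548) = (24300/(-44015) - 73*(-109))*(-33199 - 10548) = (24300*(-1/44015) + 7957)*(-43747) = (-4860/8803 + 7957)*(-43747) = (70040611/8803)*(-43747) = -3064066609417/8803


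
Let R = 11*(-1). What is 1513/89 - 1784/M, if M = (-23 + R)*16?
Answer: 1379/68 ≈ 20.279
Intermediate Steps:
R = -11
M = -544 (M = (-23 - 11)*16 = -34*16 = -544)
1513/89 - 1784/M = 1513/89 - 1784/(-544) = 1513*(1/89) - 1784*(-1/544) = 17 + 223/68 = 1379/68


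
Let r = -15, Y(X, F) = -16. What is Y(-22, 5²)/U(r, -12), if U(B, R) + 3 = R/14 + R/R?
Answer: 28/5 ≈ 5.6000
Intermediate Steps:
U(B, R) = -2 + R/14 (U(B, R) = -3 + (R/14 + R/R) = -3 + (R*(1/14) + 1) = -3 + (R/14 + 1) = -3 + (1 + R/14) = -2 + R/14)
Y(-22, 5²)/U(r, -12) = -16/(-2 + (1/14)*(-12)) = -16/(-2 - 6/7) = -16/(-20/7) = -16*(-7/20) = 28/5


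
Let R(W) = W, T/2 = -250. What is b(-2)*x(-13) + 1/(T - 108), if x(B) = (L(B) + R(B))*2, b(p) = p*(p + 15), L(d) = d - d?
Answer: 411007/608 ≈ 676.00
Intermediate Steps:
L(d) = 0
T = -500 (T = 2*(-250) = -500)
b(p) = p*(15 + p)
x(B) = 2*B (x(B) = (0 + B)*2 = B*2 = 2*B)
b(-2)*x(-13) + 1/(T - 108) = (-2*(15 - 2))*(2*(-13)) + 1/(-500 - 108) = -2*13*(-26) + 1/(-608) = -26*(-26) - 1/608 = 676 - 1/608 = 411007/608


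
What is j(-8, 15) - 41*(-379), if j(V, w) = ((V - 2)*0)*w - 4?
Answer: 15535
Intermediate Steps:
j(V, w) = -4 (j(V, w) = ((-2 + V)*0)*w - 4 = 0*w - 4 = 0 - 4 = -4)
j(-8, 15) - 41*(-379) = -4 - 41*(-379) = -4 + 15539 = 15535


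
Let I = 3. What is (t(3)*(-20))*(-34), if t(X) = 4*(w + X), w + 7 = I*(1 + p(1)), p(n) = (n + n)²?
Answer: 29920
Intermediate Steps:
p(n) = 4*n² (p(n) = (2*n)² = 4*n²)
w = 8 (w = -7 + 3*(1 + 4*1²) = -7 + 3*(1 + 4*1) = -7 + 3*(1 + 4) = -7 + 3*5 = -7 + 15 = 8)
t(X) = 32 + 4*X (t(X) = 4*(8 + X) = 32 + 4*X)
(t(3)*(-20))*(-34) = ((32 + 4*3)*(-20))*(-34) = ((32 + 12)*(-20))*(-34) = (44*(-20))*(-34) = -880*(-34) = 29920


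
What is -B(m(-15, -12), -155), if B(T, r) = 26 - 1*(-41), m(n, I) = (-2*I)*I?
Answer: -67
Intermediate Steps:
m(n, I) = -2*I**2
B(T, r) = 67 (B(T, r) = 26 + 41 = 67)
-B(m(-15, -12), -155) = -1*67 = -67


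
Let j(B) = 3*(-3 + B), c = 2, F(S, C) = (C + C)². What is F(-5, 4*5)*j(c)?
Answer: -4800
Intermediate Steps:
F(S, C) = 4*C² (F(S, C) = (2*C)² = 4*C²)
j(B) = -9 + 3*B
F(-5, 4*5)*j(c) = (4*(4*5)²)*(-9 + 3*2) = (4*20²)*(-9 + 6) = (4*400)*(-3) = 1600*(-3) = -4800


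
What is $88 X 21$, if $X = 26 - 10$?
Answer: $29568$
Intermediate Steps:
$X = 16$
$88 X 21 = 88 \cdot 16 \cdot 21 = 1408 \cdot 21 = 29568$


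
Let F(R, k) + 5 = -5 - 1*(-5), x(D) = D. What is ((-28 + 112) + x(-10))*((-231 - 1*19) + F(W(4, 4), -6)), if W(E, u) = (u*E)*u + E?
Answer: -18870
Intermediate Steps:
W(E, u) = E + E*u² (W(E, u) = (E*u)*u + E = E*u² + E = E + E*u²)
F(R, k) = -5 (F(R, k) = -5 + (-5 - 1*(-5)) = -5 + (-5 + 5) = -5 + 0 = -5)
((-28 + 112) + x(-10))*((-231 - 1*19) + F(W(4, 4), -6)) = ((-28 + 112) - 10)*((-231 - 1*19) - 5) = (84 - 10)*((-231 - 19) - 5) = 74*(-250 - 5) = 74*(-255) = -18870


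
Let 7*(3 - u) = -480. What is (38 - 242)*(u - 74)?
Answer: 3468/7 ≈ 495.43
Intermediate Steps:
u = 501/7 (u = 3 - ⅐*(-480) = 3 + 480/7 = 501/7 ≈ 71.571)
(38 - 242)*(u - 74) = (38 - 242)*(501/7 - 74) = -204*(-17/7) = 3468/7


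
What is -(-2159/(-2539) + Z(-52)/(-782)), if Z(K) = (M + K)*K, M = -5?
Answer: 2918629/992749 ≈ 2.9399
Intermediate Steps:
Z(K) = K*(-5 + K) (Z(K) = (-5 + K)*K = K*(-5 + K))
-(-2159/(-2539) + Z(-52)/(-782)) = -(-2159/(-2539) - 52*(-5 - 52)/(-782)) = -(-2159*(-1/2539) - 52*(-57)*(-1/782)) = -(2159/2539 + 2964*(-1/782)) = -(2159/2539 - 1482/391) = -1*(-2918629/992749) = 2918629/992749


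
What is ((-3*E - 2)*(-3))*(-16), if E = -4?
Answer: 480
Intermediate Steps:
((-3*E - 2)*(-3))*(-16) = ((-3*(-4) - 2)*(-3))*(-16) = ((12 - 2)*(-3))*(-16) = (10*(-3))*(-16) = -30*(-16) = 480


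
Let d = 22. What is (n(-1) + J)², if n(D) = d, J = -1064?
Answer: 1085764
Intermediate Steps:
n(D) = 22
(n(-1) + J)² = (22 - 1064)² = (-1042)² = 1085764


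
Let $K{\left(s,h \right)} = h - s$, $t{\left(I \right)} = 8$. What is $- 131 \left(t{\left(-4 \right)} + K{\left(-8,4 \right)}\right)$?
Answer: $-2620$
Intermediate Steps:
$- 131 \left(t{\left(-4 \right)} + K{\left(-8,4 \right)}\right) = - 131 \left(8 + \left(4 - -8\right)\right) = - 131 \left(8 + \left(4 + 8\right)\right) = - 131 \left(8 + 12\right) = \left(-131\right) 20 = -2620$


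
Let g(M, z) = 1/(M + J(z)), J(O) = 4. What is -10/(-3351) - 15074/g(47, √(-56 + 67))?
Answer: -2576161664/3351 ≈ -7.6877e+5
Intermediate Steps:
g(M, z) = 1/(4 + M) (g(M, z) = 1/(M + 4) = 1/(4 + M))
-10/(-3351) - 15074/g(47, √(-56 + 67)) = -10/(-3351) - 15074/(1/(4 + 47)) = -10*(-1/3351) - 15074/(1/51) = 10/3351 - 15074/1/51 = 10/3351 - 15074*51 = 10/3351 - 768774 = -2576161664/3351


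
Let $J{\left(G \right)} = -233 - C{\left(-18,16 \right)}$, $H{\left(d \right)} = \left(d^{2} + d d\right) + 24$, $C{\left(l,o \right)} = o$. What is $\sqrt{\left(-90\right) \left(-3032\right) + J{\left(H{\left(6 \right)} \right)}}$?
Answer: $\sqrt{272631} \approx 522.14$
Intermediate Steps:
$H{\left(d \right)} = 24 + 2 d^{2}$ ($H{\left(d \right)} = \left(d^{2} + d^{2}\right) + 24 = 2 d^{2} + 24 = 24 + 2 d^{2}$)
$J{\left(G \right)} = -249$ ($J{\left(G \right)} = -233 - 16 = -249$)
$\sqrt{\left(-90\right) \left(-3032\right) + J{\left(H{\left(6 \right)} \right)}} = \sqrt{\left(-90\right) \left(-3032\right) - 249} = \sqrt{272880 - 249} = \sqrt{272631}$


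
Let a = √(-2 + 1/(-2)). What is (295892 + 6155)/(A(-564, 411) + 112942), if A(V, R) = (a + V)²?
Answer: 173590639558/247726377627 + 227139344*I*√10/247726377627 ≈ 0.70074 + 0.0028995*I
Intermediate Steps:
a = I*√10/2 (a = √(-2 - ½) = √(-5/2) = I*√10/2 ≈ 1.5811*I)
A(V, R) = (V + I*√10/2)² (A(V, R) = (I*√10/2 + V)² = (V + I*√10/2)²)
(295892 + 6155)/(A(-564, 411) + 112942) = (295892 + 6155)/((2*(-564) + I*√10)²/4 + 112942) = 302047/((-1128 + I*√10)²/4 + 112942) = 302047/(112942 + (-1128 + I*√10)²/4)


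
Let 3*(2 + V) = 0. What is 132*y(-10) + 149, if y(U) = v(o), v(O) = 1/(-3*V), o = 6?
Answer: 171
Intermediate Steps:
V = -2 (V = -2 + (1/3)*0 = -2 + 0 = -2)
v(O) = 1/6 (v(O) = 1/(-3*(-2)) = 1/6)
y(U) = 1/6
132*y(-10) + 149 = 132*(1/6) + 149 = 22 + 149 = 171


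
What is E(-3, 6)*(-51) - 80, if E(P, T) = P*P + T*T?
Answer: -2375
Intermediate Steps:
E(P, T) = P**2 + T**2
E(-3, 6)*(-51) - 80 = ((-3)**2 + 6**2)*(-51) - 80 = (9 + 36)*(-51) - 80 = 45*(-51) - 80 = -2295 - 80 = -2375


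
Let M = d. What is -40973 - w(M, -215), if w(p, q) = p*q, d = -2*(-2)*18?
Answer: -25493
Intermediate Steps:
d = 72 (d = 4*18 = 72)
M = 72
-40973 - w(M, -215) = -40973 - 72*(-215) = -40973 - 1*(-15480) = -40973 + 15480 = -25493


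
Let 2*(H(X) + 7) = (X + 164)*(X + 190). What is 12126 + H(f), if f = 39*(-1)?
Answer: 43113/2 ≈ 21557.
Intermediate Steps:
f = -39
H(X) = -7 + (164 + X)*(190 + X)/2 (H(X) = -7 + ((X + 164)*(X + 190))/2 = -7 + ((164 + X)*(190 + X))/2 = -7 + (164 + X)*(190 + X)/2)
12126 + H(f) = 12126 + (15573 + (½)*(-39)² + 177*(-39)) = 12126 + (15573 + (½)*1521 - 6903) = 12126 + (15573 + 1521/2 - 6903) = 12126 + 18861/2 = 43113/2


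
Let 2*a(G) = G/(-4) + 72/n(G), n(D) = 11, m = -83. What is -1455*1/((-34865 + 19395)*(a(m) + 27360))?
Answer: 12804/3726538907 ≈ 3.4359e-6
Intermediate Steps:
a(G) = 36/11 - G/8 (a(G) = (G/(-4) + 72/11)/2 = (G*(-¼) + 72*(1/11))/2 = (-G/4 + 72/11)/2 = (72/11 - G/4)/2 = 36/11 - G/8)
-1455*1/((-34865 + 19395)*(a(m) + 27360)) = -1455*1/((-34865 + 19395)*((36/11 - ⅛*(-83)) + 27360)) = -1455*(-1/(15470*((36/11 + 83/8) + 27360))) = -1455*(-1/(15470*(1201/88 + 27360))) = -1455/((2408881/88)*(-15470)) = -1455/(-18632694535/44) = -1455*(-44/18632694535) = 12804/3726538907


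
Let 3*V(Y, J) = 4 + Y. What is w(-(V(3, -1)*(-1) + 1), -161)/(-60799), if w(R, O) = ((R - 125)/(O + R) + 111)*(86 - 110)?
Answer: 1284960/29122721 ≈ 0.044122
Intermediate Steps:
V(Y, J) = 4/3 + Y/3 (V(Y, J) = (4 + Y)/3 = 4/3 + Y/3)
w(R, O) = -2664 - 24*(-125 + R)/(O + R) (w(R, O) = ((-125 + R)/(O + R) + 111)*(-24) = (111 + (-125 + R)/(O + R))*(-24) = -2664 - 24*(-125 + R)/(O + R))
w(-(V(3, -1)*(-1) + 1), -161)/(-60799) = (24*(125 - (-112)*((4/3 + (1/3)*3)*(-1) + 1) - 111*(-161))/(-161 - ((4/3 + (1/3)*3)*(-1) + 1)))/(-60799) = (24*(125 - (-112)*((4/3 + 1)*(-1) + 1) + 17871)/(-161 - ((4/3 + 1)*(-1) + 1)))*(-1/60799) = (24*(125 - (-112)*((7/3)*(-1) + 1) + 17871)/(-161 - ((7/3)*(-1) + 1)))*(-1/60799) = (24*(125 - (-112)*(-7/3 + 1) + 17871)/(-161 - (-7/3 + 1)))*(-1/60799) = (24*(125 - (-112)*(-4)/3 + 17871)/(-161 - 1*(-4/3)))*(-1/60799) = (24*(125 - 112*4/3 + 17871)/(-161 + 4/3))*(-1/60799) = (24*(125 - 448/3 + 17871)/(-479/3))*(-1/60799) = (24*(-3/479)*(53540/3))*(-1/60799) = -1284960/479*(-1/60799) = 1284960/29122721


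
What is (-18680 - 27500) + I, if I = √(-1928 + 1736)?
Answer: -46180 + 8*I*√3 ≈ -46180.0 + 13.856*I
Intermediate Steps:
I = 8*I*√3 (I = √(-192) = 8*I*√3 ≈ 13.856*I)
(-18680 - 27500) + I = (-18680 - 27500) + 8*I*√3 = -46180 + 8*I*√3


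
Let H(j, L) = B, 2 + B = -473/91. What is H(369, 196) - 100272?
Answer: -9125407/91 ≈ -1.0028e+5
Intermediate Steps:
B = -655/91 (B = -2 - 473/91 = -655/91 ≈ -7.1978)
H(j, L) = -655/91
H(369, 196) - 100272 = -655/91 - 100272 = -9125407/91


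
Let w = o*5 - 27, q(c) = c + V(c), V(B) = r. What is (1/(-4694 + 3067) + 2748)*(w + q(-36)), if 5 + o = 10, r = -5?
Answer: -192252785/1627 ≈ -1.1816e+5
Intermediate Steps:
V(B) = -5
q(c) = -5 + c (q(c) = c - 5 = -5 + c)
o = 5 (o = -5 + 10 = 5)
w = -2 (w = 5*5 - 27 = 25 - 27 = -2)
(1/(-4694 + 3067) + 2748)*(w + q(-36)) = (1/(-4694 + 3067) + 2748)*(-2 + (-5 - 36)) = (1/(-1627) + 2748)*(-2 - 41) = (-1/1627 + 2748)*(-43) = (4470995/1627)*(-43) = -192252785/1627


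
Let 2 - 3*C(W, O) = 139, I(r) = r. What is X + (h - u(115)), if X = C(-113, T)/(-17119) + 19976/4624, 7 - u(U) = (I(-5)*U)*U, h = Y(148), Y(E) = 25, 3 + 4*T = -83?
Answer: -115424396671/1746138 ≈ -66103.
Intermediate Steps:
T = -43/2 (T = -¾ + (¼)*(-83) = -¾ - 83/4 = -43/2 ≈ -21.500)
h = 25
C(W, O) = -137/3 (C(W, O) = ⅔ - ⅓*139 = ⅔ - 139/3 = -137/3)
u(U) = 7 + 5*U² (u(U) = 7 - (-5*U)*U = 7 - (-5)*U² = 7 + 5*U²)
X = 7548095/1746138 (X = -137/3/(-17119) + 19976/4624 = -137/3*(-1/17119) + 19976*(1/4624) = 137/51357 + 2497/578 = 7548095/1746138 ≈ 4.3227)
X + (h - u(115)) = 7548095/1746138 + (25 - (7 + 5*115²)) = 7548095/1746138 + (25 - (7 + 5*13225)) = 7548095/1746138 + (25 - (7 + 66125)) = 7548095/1746138 + (25 - 1*66132) = 7548095/1746138 + (25 - 66132) = 7548095/1746138 - 66107 = -115424396671/1746138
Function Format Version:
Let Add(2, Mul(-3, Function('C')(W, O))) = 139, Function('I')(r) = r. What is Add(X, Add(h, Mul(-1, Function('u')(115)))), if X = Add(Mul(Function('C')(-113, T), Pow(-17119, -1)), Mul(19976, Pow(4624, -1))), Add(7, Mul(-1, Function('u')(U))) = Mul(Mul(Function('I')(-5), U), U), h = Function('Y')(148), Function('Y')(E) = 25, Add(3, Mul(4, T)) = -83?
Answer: Rational(-115424396671, 1746138) ≈ -66103.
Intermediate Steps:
T = Rational(-43, 2) (T = Add(Rational(-3, 4), Mul(Rational(1, 4), -83)) = Add(Rational(-3, 4), Rational(-83, 4)) = Rational(-43, 2) ≈ -21.500)
h = 25
Function('C')(W, O) = Rational(-137, 3) (Function('C')(W, O) = Add(Rational(2, 3), Mul(Rational(-1, 3), 139)) = Add(Rational(2, 3), Rational(-139, 3)) = Rational(-137, 3))
Function('u')(U) = Add(7, Mul(5, Pow(U, 2))) (Function('u')(U) = Add(7, Mul(-1, Mul(Mul(-5, U), U))) = Add(7, Mul(-1, Mul(-5, Pow(U, 2)))) = Add(7, Mul(5, Pow(U, 2))))
X = Rational(7548095, 1746138) (X = Add(Mul(Rational(-137, 3), Pow(-17119, -1)), Mul(19976, Pow(4624, -1))) = Add(Mul(Rational(-137, 3), Rational(-1, 17119)), Mul(19976, Rational(1, 4624))) = Add(Rational(137, 51357), Rational(2497, 578)) = Rational(7548095, 1746138) ≈ 4.3227)
Add(X, Add(h, Mul(-1, Function('u')(115)))) = Add(Rational(7548095, 1746138), Add(25, Mul(-1, Add(7, Mul(5, Pow(115, 2)))))) = Add(Rational(7548095, 1746138), Add(25, Mul(-1, Add(7, Mul(5, 13225))))) = Add(Rational(7548095, 1746138), Add(25, Mul(-1, Add(7, 66125)))) = Add(Rational(7548095, 1746138), Add(25, Mul(-1, 66132))) = Add(Rational(7548095, 1746138), Add(25, -66132)) = Add(Rational(7548095, 1746138), -66107) = Rational(-115424396671, 1746138)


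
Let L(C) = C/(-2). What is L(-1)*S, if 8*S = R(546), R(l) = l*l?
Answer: 74529/4 ≈ 18632.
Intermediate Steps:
R(l) = l**2
S = 74529/2 (S = (1/8)*546**2 = (1/8)*298116 = 74529/2 ≈ 37265.)
L(C) = -C/2 (L(C) = C*(-1/2) = -C/2)
L(-1)*S = -1/2*(-1)*(74529/2) = (1/2)*(74529/2) = 74529/4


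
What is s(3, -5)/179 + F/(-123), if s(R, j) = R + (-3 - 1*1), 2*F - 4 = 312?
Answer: -28405/22017 ≈ -1.2901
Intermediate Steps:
F = 158 (F = 2 + (½)*312 = 2 + 156 = 158)
s(R, j) = -4 + R (s(R, j) = R + (-3 - 1) = R - 4 = -4 + R)
s(3, -5)/179 + F/(-123) = (-4 + 3)/179 + 158/(-123) = -1*1/179 + 158*(-1/123) = -1/179 - 158/123 = -28405/22017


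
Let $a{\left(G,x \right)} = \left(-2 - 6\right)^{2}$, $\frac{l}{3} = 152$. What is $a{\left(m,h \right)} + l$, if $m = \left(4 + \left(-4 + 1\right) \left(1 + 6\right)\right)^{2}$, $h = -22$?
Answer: $520$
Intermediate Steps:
$l = 456$ ($l = 3 \cdot 152 = 456$)
$m = 289$ ($m = \left(4 - 21\right)^{2} = \left(-17\right)^{2} = 289$)
$a{\left(G,x \right)} = 64$ ($a{\left(G,x \right)} = \left(-2 - 6\right)^{2} = \left(-8\right)^{2} = 64$)
$a{\left(m,h \right)} + l = 64 + 456 = 520$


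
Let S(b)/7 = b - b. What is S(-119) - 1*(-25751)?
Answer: 25751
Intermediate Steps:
S(b) = 0 (S(b) = 7*(b - b) = 7*0 = 0)
S(-119) - 1*(-25751) = 0 - 1*(-25751) = 0 + 25751 = 25751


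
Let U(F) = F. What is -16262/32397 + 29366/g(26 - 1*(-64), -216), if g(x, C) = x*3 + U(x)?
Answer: 157585997/1943820 ≈ 81.070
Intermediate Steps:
g(x, C) = 4*x (g(x, C) = x*3 + x = 3*x + x = 4*x)
-16262/32397 + 29366/g(26 - 1*(-64), -216) = -16262/32397 + 29366/((4*(26 - 1*(-64)))) = -16262*1/32397 + 29366/((4*(26 + 64))) = -16262/32397 + 29366/((4*90)) = -16262/32397 + 29366/360 = -16262/32397 + 29366*(1/360) = -16262/32397 + 14683/180 = 157585997/1943820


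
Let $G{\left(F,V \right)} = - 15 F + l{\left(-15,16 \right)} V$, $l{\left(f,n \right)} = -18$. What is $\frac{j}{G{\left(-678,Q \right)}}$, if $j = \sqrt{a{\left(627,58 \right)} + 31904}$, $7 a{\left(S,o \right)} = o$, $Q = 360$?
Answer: $\frac{\sqrt{1563702}}{25830} \approx 0.048412$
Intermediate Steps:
$a{\left(S,o \right)} = \frac{o}{7}$
$j = \frac{\sqrt{1563702}}{7}$ ($j = \sqrt{\frac{1}{7} \cdot 58 + 31904} = \sqrt{\frac{58}{7} + 31904} = \sqrt{\frac{223386}{7}} = \frac{\sqrt{1563702}}{7} \approx 178.64$)
$G{\left(F,V \right)} = - 18 V - 15 F$ ($G{\left(F,V \right)} = - 15 F - 18 V = - 18 V - 15 F$)
$\frac{j}{G{\left(-678,Q \right)}} = \frac{\frac{1}{7} \sqrt{1563702}}{\left(-18\right) 360 - -10170} = \frac{\frac{1}{7} \sqrt{1563702}}{-6480 + 10170} = \frac{\frac{1}{7} \sqrt{1563702}}{3690} = \frac{\sqrt{1563702}}{7} \cdot \frac{1}{3690} = \frac{\sqrt{1563702}}{25830}$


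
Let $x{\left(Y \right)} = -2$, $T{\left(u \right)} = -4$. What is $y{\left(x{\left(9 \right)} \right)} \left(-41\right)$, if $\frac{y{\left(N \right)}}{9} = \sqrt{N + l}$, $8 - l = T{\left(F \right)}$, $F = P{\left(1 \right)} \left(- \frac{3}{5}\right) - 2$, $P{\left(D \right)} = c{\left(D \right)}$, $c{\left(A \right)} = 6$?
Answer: $- 369 \sqrt{10} \approx -1166.9$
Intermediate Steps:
$P{\left(D \right)} = 6$
$F = - \frac{28}{5}$ ($F = 6 \left(- \frac{3}{5}\right) - 2 = - \frac{18}{5} - 2 = - \frac{28}{5} \approx -5.6$)
$l = 12$ ($l = 8 - -4 = 8 + 4 = 12$)
$y{\left(N \right)} = 9 \sqrt{12 + N}$ ($y{\left(N \right)} = 9 \sqrt{N + 12} = 9 \sqrt{12 + N}$)
$y{\left(x{\left(9 \right)} \right)} \left(-41\right) = 9 \sqrt{12 - 2} \left(-41\right) = 9 \sqrt{10} \left(-41\right) = - 369 \sqrt{10}$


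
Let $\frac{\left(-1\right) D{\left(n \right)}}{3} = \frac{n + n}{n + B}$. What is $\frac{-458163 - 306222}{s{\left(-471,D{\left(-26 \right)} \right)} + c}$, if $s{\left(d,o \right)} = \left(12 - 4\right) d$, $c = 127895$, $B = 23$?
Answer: $- \frac{764385}{124127} \approx -6.1581$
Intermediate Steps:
$D{\left(n \right)} = - \frac{6 n}{23 + n}$ ($D{\left(n \right)} = - 3 \frac{n + n}{n + 23} = - 3 \frac{2 n}{23 + n} = - \frac{6 n}{23 + n}$)
$s{\left(d,o \right)} = 8 d$
$\frac{-458163 - 306222}{s{\left(-471,D{\left(-26 \right)} \right)} + c} = \frac{-458163 - 306222}{8 \left(-471\right) + 127895} = - \frac{764385}{-3768 + 127895} = - \frac{764385}{124127}$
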